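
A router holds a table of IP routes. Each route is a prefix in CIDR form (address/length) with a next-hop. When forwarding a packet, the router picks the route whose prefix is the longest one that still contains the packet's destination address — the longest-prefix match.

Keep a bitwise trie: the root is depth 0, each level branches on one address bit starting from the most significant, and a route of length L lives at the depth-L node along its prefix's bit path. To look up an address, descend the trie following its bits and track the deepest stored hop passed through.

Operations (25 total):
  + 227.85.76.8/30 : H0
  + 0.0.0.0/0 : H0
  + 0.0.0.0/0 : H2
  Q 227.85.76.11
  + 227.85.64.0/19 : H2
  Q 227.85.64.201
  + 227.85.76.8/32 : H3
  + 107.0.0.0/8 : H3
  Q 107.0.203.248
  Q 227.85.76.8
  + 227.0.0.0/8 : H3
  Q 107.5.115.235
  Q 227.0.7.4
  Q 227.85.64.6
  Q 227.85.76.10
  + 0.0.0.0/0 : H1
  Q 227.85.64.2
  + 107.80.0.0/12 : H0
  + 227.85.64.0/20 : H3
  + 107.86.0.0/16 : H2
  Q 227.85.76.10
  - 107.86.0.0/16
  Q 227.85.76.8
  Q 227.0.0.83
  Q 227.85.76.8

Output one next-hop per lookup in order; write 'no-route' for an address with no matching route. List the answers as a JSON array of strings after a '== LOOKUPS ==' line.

Trace:
  + 227.85.76.8/30 (H0) depth=30
  + 0.0.0.0/0 (H0) depth=0
  + 0.0.0.0/0 (H2) depth=0
  ? 227.85.76.11  path d0:H2→d1:-→d2:-→d3:-→d4:-→d5:-→d6:-→d7:-→d8:-→d9:-→d10:-→d11:-→d12:-→d13:-→d14:-→d15:-→d16:-→d17:-→d18:-→d19:-→d20:-→d21:-→d22:-→d23:-→d24:-→d25:-→d26:-→d27:-→d28:-→d29:-→d30:H0  best=H0
  + 227.85.64.0/19 (H2) depth=19
  ? 227.85.64.201  path d0:H2→d1:-→d2:-→d3:-→d4:-→d5:-→d6:-→d7:-→d8:-→d9:-→d10:-→d11:-→d12:-→d13:-→d14:-→d15:-→d16:-→d17:-→d18:-→d19:H2→d20:-  best=H2
  + 227.85.76.8/32 (H3) depth=32
  + 107.0.0.0/8 (H3) depth=8
  ? 107.0.203.248  path d0:H2→d1:-→d2:-→d3:-→d4:-→d5:-→d6:-→d7:-→d8:H3  best=H3
  ? 227.85.76.8  path d0:H2→d1:-→d2:-→d3:-→d4:-→d5:-→d6:-→d7:-→d8:-→d9:-→d10:-→d11:-→d12:-→d13:-→d14:-→d15:-→d16:-→d17:-→d18:-→d19:H2→d20:-→d21:-→d22:-→d23:-→d24:-→d25:-→d26:-→d27:-→d28:-→d29:-→d30:H0→d31:-→d32:H3  best=H3
  + 227.0.0.0/8 (H3) depth=8
  ? 107.5.115.235  path d0:H2→d1:-→d2:-→d3:-→d4:-→d5:-→d6:-→d7:-→d8:H3  best=H3
  ? 227.0.7.4  path d0:H2→d1:-→d2:-→d3:-→d4:-→d5:-→d6:-→d7:-→d8:H3→d9:-  best=H3
  ? 227.85.64.6  path d0:H2→d1:-→d2:-→d3:-→d4:-→d5:-→d6:-→d7:-→d8:H3→d9:-→d10:-→d11:-→d12:-→d13:-→d14:-→d15:-→d16:-→d17:-→d18:-→d19:H2→d20:-  best=H2
  ? 227.85.76.10  path d0:H2→d1:-→d2:-→d3:-→d4:-→d5:-→d6:-→d7:-→d8:H3→d9:-→d10:-→d11:-→d12:-→d13:-→d14:-→d15:-→d16:-→d17:-→d18:-→d19:H2→d20:-→d21:-→d22:-→d23:-→d24:-→d25:-→d26:-→d27:-→d28:-→d29:-→d30:H0  best=H0
  + 0.0.0.0/0 (H1) depth=0
  ? 227.85.64.2  path d0:H1→d1:-→d2:-→d3:-→d4:-→d5:-→d6:-→d7:-→d8:H3→d9:-→d10:-→d11:-→d12:-→d13:-→d14:-→d15:-→d16:-→d17:-→d18:-→d19:H2→d20:-  best=H2
  + 107.80.0.0/12 (H0) depth=12
  + 227.85.64.0/20 (H3) depth=20
  + 107.86.0.0/16 (H2) depth=16
  ? 227.85.76.10  path d0:H1→d1:-→d2:-→d3:-→d4:-→d5:-→d6:-→d7:-→d8:H3→d9:-→d10:-→d11:-→d12:-→d13:-→d14:-→d15:-→d16:-→d17:-→d18:-→d19:H2→d20:H3→d21:-→d22:-→d23:-→d24:-→d25:-→d26:-→d27:-→d28:-→d29:-→d30:H0  best=H0
  del 107.86.0.0/16 (clear depth 16)
  ? 227.85.76.8  path d0:H1→d1:-→d2:-→d3:-→d4:-→d5:-→d6:-→d7:-→d8:H3→d9:-→d10:-→d11:-→d12:-→d13:-→d14:-→d15:-→d16:-→d17:-→d18:-→d19:H2→d20:H3→d21:-→d22:-→d23:-→d24:-→d25:-→d26:-→d27:-→d28:-→d29:-→d30:H0→d31:-→d32:H3  best=H3
  ? 227.0.0.83  path d0:H1→d1:-→d2:-→d3:-→d4:-→d5:-→d6:-→d7:-→d8:H3→d9:-  best=H3
  ? 227.85.76.8  path d0:H1→d1:-→d2:-→d3:-→d4:-→d5:-→d6:-→d7:-→d8:H3→d9:-→d10:-→d11:-→d12:-→d13:-→d14:-→d15:-→d16:-→d17:-→d18:-→d19:H2→d20:H3→d21:-→d22:-→d23:-→d24:-→d25:-→d26:-→d27:-→d28:-→d29:-→d30:H0→d31:-→d32:H3  best=H3

== LOOKUPS ==
["H0","H2","H3","H3","H3","H3","H2","H0","H2","H0","H3","H3","H3"]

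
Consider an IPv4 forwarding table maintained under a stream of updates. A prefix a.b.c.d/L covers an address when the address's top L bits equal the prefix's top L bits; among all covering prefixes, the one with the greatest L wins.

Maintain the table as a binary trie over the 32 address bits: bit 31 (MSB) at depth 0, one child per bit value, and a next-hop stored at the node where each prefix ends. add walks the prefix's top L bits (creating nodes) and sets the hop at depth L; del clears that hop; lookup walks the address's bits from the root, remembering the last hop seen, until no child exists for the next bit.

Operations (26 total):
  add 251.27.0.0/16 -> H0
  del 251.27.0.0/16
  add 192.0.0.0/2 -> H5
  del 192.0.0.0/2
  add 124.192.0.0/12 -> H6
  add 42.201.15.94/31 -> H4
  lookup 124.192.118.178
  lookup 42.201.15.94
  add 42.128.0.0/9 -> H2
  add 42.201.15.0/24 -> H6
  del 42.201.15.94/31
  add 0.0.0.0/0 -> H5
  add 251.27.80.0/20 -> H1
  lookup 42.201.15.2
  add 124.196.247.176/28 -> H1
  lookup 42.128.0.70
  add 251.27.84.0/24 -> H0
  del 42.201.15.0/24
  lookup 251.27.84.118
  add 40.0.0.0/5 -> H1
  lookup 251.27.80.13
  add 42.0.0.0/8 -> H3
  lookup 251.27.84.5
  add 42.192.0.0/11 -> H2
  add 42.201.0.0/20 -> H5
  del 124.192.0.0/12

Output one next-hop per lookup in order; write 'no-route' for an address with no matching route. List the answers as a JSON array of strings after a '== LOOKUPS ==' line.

Trace:
  + 251.27.0.0/16 (H0) depth=16
  - 251.27.0.0/16 clear@16
  + 192.0.0.0/2 (H5) depth=2
  - 192.0.0.0/2 clear@2
  + 124.192.0.0/12 (H6) depth=12
  + 42.201.15.94/31 (H4) depth=31
  Q 124.192.118.178: descend 011111001100 ; hops seen [H6] ; pick H6
  Q 42.201.15.94: descend 0010101011001001000011110101111 ; hops seen [H4] ; pick H4
  + 42.128.0.0/9 (H2) depth=9
  + 42.201.15.0/24 (H6) depth=24
  - 42.201.15.94/31 clear@31
  + 0.0.0.0/0 (H5) depth=0
  + 251.27.80.0/20 (H1) depth=20
  Q 42.201.15.2: descend 0010101011001001000011110 ; hops seen [H5,H2,H6] ; pick H6
  + 124.196.247.176/28 (H1) depth=28
  Q 42.128.0.70: descend 001010101 ; hops seen [H5,H2] ; pick H2
  + 251.27.84.0/24 (H0) depth=24
  - 42.201.15.0/24 clear@24
  Q 251.27.84.118: descend 111110110001101101010100 ; hops seen [H5,H1,H0] ; pick H0
  + 40.0.0.0/5 (H1) depth=5
  Q 251.27.80.13: descend 111110110001101101010 ; hops seen [H5,H1] ; pick H1
  + 42.0.0.0/8 (H3) depth=8
  Q 251.27.84.5: descend 111110110001101101010100 ; hops seen [H5,H1,H0] ; pick H0
  + 42.192.0.0/11 (H2) depth=11
  + 42.201.0.0/20 (H5) depth=20
  - 124.192.0.0/12 clear@12

== LOOKUPS ==
["H6","H4","H6","H2","H0","H1","H0"]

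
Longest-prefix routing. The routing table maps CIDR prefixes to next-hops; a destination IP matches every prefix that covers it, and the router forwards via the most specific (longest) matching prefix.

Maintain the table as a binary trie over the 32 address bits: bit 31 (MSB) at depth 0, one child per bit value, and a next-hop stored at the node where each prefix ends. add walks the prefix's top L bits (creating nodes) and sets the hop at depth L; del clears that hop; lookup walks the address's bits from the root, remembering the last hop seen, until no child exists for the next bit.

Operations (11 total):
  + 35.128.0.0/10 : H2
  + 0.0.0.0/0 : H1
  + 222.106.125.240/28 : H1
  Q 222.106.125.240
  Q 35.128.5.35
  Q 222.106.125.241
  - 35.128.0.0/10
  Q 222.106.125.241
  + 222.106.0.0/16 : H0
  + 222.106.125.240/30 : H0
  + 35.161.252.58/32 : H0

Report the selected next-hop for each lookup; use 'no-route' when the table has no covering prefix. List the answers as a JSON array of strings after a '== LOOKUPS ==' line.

Process each operation:
  add 35.128.0.0/10 -> H2 at depth 10
  add 0.0.0.0/0 -> H1 at depth 0
  add 222.106.125.240/28 -> H1 at depth 28
  ? 222.106.125.240  path d0:H1→d1:-→d2:-→d3:-→d4:-→d5:-→d6:-→d7:-→d8:-→d9:-→d10:-→d11:-→d12:-→d13:-→d14:-→d15:-→d16:-→d17:-→d18:-→d19:-→d20:-→d21:-→d22:-→d23:-→d24:-→d25:-→d26:-→d27:-→d28:H1  best=H1
  ? 35.128.5.35  path d0:H1→d1:-→d2:-→d3:-→d4:-→d5:-→d6:-→d7:-→d8:-→d9:-→d10:H2  best=H2
  ? 222.106.125.241  path d0:H1→d1:-→d2:-→d3:-→d4:-→d5:-→d6:-→d7:-→d8:-→d9:-→d10:-→d11:-→d12:-→d13:-→d14:-→d15:-→d16:-→d17:-→d18:-→d19:-→d20:-→d21:-→d22:-→d23:-→d24:-→d25:-→d26:-→d27:-→d28:H1  best=H1
  - 35.128.0.0/10 clear@10
  ? 222.106.125.241  path d0:H1→d1:-→d2:-→d3:-→d4:-→d5:-→d6:-→d7:-→d8:-→d9:-→d10:-→d11:-→d12:-→d13:-→d14:-→d15:-→d16:-→d17:-→d18:-→d19:-→d20:-→d21:-→d22:-→d23:-→d24:-→d25:-→d26:-→d27:-→d28:H1  best=H1
  add 222.106.0.0/16 -> H0 at depth 16
  add 222.106.125.240/30 -> H0 at depth 30
  add 35.161.252.58/32 -> H0 at depth 32

== LOOKUPS ==
["H1","H2","H1","H1"]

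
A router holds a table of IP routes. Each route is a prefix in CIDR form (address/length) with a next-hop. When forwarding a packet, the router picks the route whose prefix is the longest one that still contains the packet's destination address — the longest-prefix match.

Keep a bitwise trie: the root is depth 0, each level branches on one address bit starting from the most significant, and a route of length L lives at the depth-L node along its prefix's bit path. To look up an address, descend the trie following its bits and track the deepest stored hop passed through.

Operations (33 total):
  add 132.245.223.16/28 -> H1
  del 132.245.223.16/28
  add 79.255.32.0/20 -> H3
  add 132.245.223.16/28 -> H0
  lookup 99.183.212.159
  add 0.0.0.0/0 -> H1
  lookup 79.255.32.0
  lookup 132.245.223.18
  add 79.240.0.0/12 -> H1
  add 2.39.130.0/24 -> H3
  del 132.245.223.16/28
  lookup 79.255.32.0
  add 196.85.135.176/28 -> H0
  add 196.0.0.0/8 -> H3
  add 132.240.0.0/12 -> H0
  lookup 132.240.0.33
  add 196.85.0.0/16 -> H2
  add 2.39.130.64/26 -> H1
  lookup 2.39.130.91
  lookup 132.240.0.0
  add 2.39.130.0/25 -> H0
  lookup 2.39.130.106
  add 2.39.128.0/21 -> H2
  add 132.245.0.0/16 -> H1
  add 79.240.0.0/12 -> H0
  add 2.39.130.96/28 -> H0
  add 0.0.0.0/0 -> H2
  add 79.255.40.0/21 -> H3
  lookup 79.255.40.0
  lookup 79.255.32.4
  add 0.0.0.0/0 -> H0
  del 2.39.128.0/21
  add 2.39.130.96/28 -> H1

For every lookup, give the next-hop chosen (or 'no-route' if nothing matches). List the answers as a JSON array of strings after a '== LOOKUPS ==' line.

Trace:
  + 132.245.223.16/28 (H1) depth=28
  - 132.245.223.16/28 clear@28
  + 79.255.32.0/20 (H3) depth=20
  + 132.245.223.16/28 (H0) depth=28
  Q 99.183.212.159: descend 01 ; hops seen [∅] ; pick no-route
  + 0.0.0.0/0 (H1) depth=0
  Q 79.255.32.0: descend 01001111111111110010 ; hops seen [H1,H3] ; pick H3
  Q 132.245.223.18: descend 1000010011110101110111110001 ; hops seen [H1,H0] ; pick H0
  + 79.240.0.0/12 (H1) depth=12
  + 2.39.130.0/24 (H3) depth=24
  - 132.245.223.16/28 clear@28
  Q 79.255.32.0: descend 01001111111111110010 ; hops seen [H1,H1,H3] ; pick H3
  + 196.85.135.176/28 (H0) depth=28
  + 196.0.0.0/8 (H3) depth=8
  + 132.240.0.0/12 (H0) depth=12
  Q 132.240.0.33: descend 1000010011110 ; hops seen [H1,H0] ; pick H0
  + 196.85.0.0/16 (H2) depth=16
  + 2.39.130.64/26 (H1) depth=26
  Q 2.39.130.91: descend 00000010001001111000001001 ; hops seen [H1,H3,H1] ; pick H1
  Q 132.240.0.0: descend 1000010011110 ; hops seen [H1,H0] ; pick H0
  + 2.39.130.0/25 (H0) depth=25
  Q 2.39.130.106: descend 00000010001001111000001001 ; hops seen [H1,H3,H0,H1] ; pick H1
  + 2.39.128.0/21 (H2) depth=21
  + 132.245.0.0/16 (H1) depth=16
  + 79.240.0.0/12 (H0) depth=12
  + 2.39.130.96/28 (H0) depth=28
  + 0.0.0.0/0 (H2) depth=0
  + 79.255.40.0/21 (H3) depth=21
  Q 79.255.40.0: descend 010011111111111100101 ; hops seen [H2,H0,H3,H3] ; pick H3
  Q 79.255.32.4: descend 01001111111111110010 ; hops seen [H2,H0,H3] ; pick H3
  + 0.0.0.0/0 (H0) depth=0
  - 2.39.128.0/21 clear@21
  + 2.39.130.96/28 (H1) depth=28

== LOOKUPS ==
["no-route","H3","H0","H3","H0","H1","H0","H1","H3","H3"]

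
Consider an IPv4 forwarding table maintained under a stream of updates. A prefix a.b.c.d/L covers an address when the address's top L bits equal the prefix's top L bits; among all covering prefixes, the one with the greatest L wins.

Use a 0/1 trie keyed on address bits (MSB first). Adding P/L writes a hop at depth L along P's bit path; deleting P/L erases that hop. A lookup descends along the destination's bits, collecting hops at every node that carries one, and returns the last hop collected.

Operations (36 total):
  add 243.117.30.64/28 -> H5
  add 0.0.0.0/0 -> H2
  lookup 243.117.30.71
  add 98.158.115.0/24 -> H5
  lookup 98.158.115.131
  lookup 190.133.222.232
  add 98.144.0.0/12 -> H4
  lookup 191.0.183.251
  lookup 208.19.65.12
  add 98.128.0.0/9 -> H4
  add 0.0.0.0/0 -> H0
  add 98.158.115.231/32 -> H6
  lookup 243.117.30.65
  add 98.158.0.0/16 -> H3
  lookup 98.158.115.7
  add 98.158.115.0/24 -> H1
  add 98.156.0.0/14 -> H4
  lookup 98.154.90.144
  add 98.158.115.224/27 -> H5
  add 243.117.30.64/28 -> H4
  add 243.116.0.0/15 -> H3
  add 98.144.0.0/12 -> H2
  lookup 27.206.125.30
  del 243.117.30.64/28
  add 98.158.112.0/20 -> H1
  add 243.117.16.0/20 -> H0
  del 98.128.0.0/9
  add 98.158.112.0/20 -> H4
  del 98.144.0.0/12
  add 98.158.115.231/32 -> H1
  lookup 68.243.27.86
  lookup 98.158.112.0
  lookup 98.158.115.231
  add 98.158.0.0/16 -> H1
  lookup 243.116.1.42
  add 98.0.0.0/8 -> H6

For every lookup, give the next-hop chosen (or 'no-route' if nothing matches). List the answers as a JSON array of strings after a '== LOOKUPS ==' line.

Apply in order:
  + 243.117.30.64/28 (H5) depth=28
  + 0.0.0.0/0 (H2) depth=0
  ? 243.117.30.71  path d0:H2→d1:-→d2:-→d3:-→d4:-→d5:-→d6:-→d7:-→d8:-→d9:-→d10:-→d11:-→d12:-→d13:-→d14:-→d15:-→d16:-→d17:-→d18:-→d19:-→d20:-→d21:-→d22:-→d23:-→d24:-→d25:-→d26:-→d27:-→d28:H5  best=H5
  + 98.158.115.0/24 (H5) depth=24
  ? 98.158.115.131  path d0:H2→d1:-→d2:-→d3:-→d4:-→d5:-→d6:-→d7:-→d8:-→d9:-→d10:-→d11:-→d12:-→d13:-→d14:-→d15:-→d16:-→d17:-→d18:-→d19:-→d20:-→d21:-→d22:-→d23:-→d24:H5  best=H5
  ? 190.133.222.232  path d0:H2→d1:-  best=H2
  + 98.144.0.0/12 (H4) depth=12
  ? 191.0.183.251  path d0:H2→d1:-  best=H2
  ? 208.19.65.12  path d0:H2→d1:-→d2:-  best=H2
  + 98.128.0.0/9 (H4) depth=9
  + 0.0.0.0/0 (H0) depth=0
  + 98.158.115.231/32 (H6) depth=32
  ? 243.117.30.65  path d0:H0→d1:-→d2:-→d3:-→d4:-→d5:-→d6:-→d7:-→d8:-→d9:-→d10:-→d11:-→d12:-→d13:-→d14:-→d15:-→d16:-→d17:-→d18:-→d19:-→d20:-→d21:-→d22:-→d23:-→d24:-→d25:-→d26:-→d27:-→d28:H5  best=H5
  + 98.158.0.0/16 (H3) depth=16
  ? 98.158.115.7  path d0:H0→d1:-→d2:-→d3:-→d4:-→d5:-→d6:-→d7:-→d8:-→d9:H4→d10:-→d11:-→d12:H4→d13:-→d14:-→d15:-→d16:H3→d17:-→d18:-→d19:-→d20:-→d21:-→d22:-→d23:-→d24:H5  best=H5
  + 98.158.115.0/24 (H1) depth=24
  + 98.156.0.0/14 (H4) depth=14
  ? 98.154.90.144  path d0:H0→d1:-→d2:-→d3:-→d4:-→d5:-→d6:-→d7:-→d8:-→d9:H4→d10:-→d11:-→d12:H4→d13:-  best=H4
  + 98.158.115.224/27 (H5) depth=27
  + 243.117.30.64/28 (H4) depth=28
  + 243.116.0.0/15 (H3) depth=15
  + 98.144.0.0/12 (H2) depth=12
  ? 27.206.125.30  path d0:H0→d1:-  best=H0
  del 243.117.30.64/28 (clear depth 28)
  + 98.158.112.0/20 (H1) depth=20
  + 243.117.16.0/20 (H0) depth=20
  del 98.128.0.0/9 (clear depth 9)
  + 98.158.112.0/20 (H4) depth=20
  del 98.144.0.0/12 (clear depth 12)
  + 98.158.115.231/32 (H1) depth=32
  ? 68.243.27.86  path d0:H0→d1:-→d2:-  best=H0
  ? 98.158.112.0  path d0:H0→d1:-→d2:-→d3:-→d4:-→d5:-→d6:-→d7:-→d8:-→d9:-→d10:-→d11:-→d12:-→d13:-→d14:H4→d15:-→d16:H3→d17:-→d18:-→d19:-→d20:H4→d21:-→d22:-  best=H4
  ? 98.158.115.231  path d0:H0→d1:-→d2:-→d3:-→d4:-→d5:-→d6:-→d7:-→d8:-→d9:-→d10:-→d11:-→d12:-→d13:-→d14:H4→d15:-→d16:H3→d17:-→d18:-→d19:-→d20:H4→d21:-→d22:-→d23:-→d24:H1→d25:-→d26:-→d27:H5→d28:-→d29:-→d30:-→d31:-→d32:H1  best=H1
  + 98.158.0.0/16 (H1) depth=16
  ? 243.116.1.42  path d0:H0→d1:-→d2:-→d3:-→d4:-→d5:-→d6:-→d7:-→d8:-→d9:-→d10:-→d11:-→d12:-→d13:-→d14:-→d15:H3  best=H3
  + 98.0.0.0/8 (H6) depth=8

== LOOKUPS ==
["H5","H5","H2","H2","H2","H5","H5","H4","H0","H0","H4","H1","H3"]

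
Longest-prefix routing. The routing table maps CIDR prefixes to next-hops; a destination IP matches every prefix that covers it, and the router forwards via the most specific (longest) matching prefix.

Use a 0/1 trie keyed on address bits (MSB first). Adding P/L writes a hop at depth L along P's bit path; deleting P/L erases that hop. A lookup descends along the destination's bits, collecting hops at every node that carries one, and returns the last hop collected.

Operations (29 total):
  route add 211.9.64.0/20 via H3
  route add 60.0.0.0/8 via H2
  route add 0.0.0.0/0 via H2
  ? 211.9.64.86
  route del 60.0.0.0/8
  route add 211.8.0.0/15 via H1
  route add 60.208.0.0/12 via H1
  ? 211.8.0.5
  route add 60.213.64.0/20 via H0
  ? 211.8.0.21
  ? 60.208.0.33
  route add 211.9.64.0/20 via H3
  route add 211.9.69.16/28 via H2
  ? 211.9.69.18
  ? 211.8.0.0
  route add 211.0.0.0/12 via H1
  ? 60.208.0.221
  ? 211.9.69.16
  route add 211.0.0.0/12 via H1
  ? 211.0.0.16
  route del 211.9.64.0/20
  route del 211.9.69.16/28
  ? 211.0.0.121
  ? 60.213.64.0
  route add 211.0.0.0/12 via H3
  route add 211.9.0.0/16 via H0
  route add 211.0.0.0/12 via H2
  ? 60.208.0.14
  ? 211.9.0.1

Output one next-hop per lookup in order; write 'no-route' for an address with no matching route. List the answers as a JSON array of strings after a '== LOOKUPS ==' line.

Process each operation:
  add 211.9.64.0/20 -> H3 at depth 20
  add 60.0.0.0/8 -> H2 at depth 8
  add 0.0.0.0/0 -> H2 at depth 0
  Q 211.9.64.86: descend 11010011000010010100 ; hops seen [H2,H3] ; pick H3
  del 60.0.0.0/8 (clear depth 8)
  add 211.8.0.0/15 -> H1 at depth 15
  add 60.208.0.0/12 -> H1 at depth 12
  Q 211.8.0.5: descend 110100110000100 ; hops seen [H2,H1] ; pick H1
  add 60.213.64.0/20 -> H0 at depth 20
  Q 211.8.0.21: descend 110100110000100 ; hops seen [H2,H1] ; pick H1
  Q 60.208.0.33: descend 0011110011010 ; hops seen [H2,H1] ; pick H1
  add 211.9.64.0/20 -> H3 at depth 20
  add 211.9.69.16/28 -> H2 at depth 28
  Q 211.9.69.18: descend 1101001100001001010001010001 ; hops seen [H2,H1,H3,H2] ; pick H2
  Q 211.8.0.0: descend 110100110000100 ; hops seen [H2,H1] ; pick H1
  add 211.0.0.0/12 -> H1 at depth 12
  Q 60.208.0.221: descend 0011110011010 ; hops seen [H2,H1] ; pick H1
  Q 211.9.69.16: descend 1101001100001001010001010001 ; hops seen [H2,H1,H1,H3,H2] ; pick H2
  add 211.0.0.0/12 -> H1 at depth 12
  Q 211.0.0.16: descend 110100110000 ; hops seen [H2,H1] ; pick H1
  del 211.9.64.0/20 (clear depth 20)
  del 211.9.69.16/28 (clear depth 28)
  Q 211.0.0.121: descend 110100110000 ; hops seen [H2,H1] ; pick H1
  Q 60.213.64.0: descend 00111100110101010100 ; hops seen [H2,H1,H0] ; pick H0
  add 211.0.0.0/12 -> H3 at depth 12
  add 211.9.0.0/16 -> H0 at depth 16
  add 211.0.0.0/12 -> H2 at depth 12
  Q 60.208.0.14: descend 0011110011010 ; hops seen [H2,H1] ; pick H1
  Q 211.9.0.1: descend 11010011000010010 ; hops seen [H2,H2,H1,H0] ; pick H0

== LOOKUPS ==
["H3","H1","H1","H1","H2","H1","H1","H2","H1","H1","H0","H1","H0"]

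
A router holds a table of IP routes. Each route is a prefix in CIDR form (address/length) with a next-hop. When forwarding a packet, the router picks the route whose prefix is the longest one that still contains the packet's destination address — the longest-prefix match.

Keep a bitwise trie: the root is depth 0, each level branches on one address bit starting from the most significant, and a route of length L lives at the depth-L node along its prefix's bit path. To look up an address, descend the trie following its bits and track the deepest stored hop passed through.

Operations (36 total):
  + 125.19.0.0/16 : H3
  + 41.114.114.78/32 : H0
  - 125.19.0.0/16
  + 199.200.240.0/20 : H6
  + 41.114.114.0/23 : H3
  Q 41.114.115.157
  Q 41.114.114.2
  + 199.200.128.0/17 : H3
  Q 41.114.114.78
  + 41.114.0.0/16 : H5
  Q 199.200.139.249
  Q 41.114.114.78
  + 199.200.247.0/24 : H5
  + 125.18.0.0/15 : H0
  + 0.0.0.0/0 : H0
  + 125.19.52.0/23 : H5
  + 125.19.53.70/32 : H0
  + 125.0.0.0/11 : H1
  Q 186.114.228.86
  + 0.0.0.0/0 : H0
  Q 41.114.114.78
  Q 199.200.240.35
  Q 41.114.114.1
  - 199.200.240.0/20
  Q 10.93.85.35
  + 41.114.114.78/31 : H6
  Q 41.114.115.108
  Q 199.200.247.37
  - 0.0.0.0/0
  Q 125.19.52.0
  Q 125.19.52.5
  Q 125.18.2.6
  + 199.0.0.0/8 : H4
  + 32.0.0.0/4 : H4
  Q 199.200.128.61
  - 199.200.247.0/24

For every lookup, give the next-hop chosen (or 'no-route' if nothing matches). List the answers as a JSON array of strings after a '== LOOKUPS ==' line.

Trace:
  + 125.19.0.0/16 (H3) depth=16
  + 41.114.114.78/32 (H0) depth=32
  - 125.19.0.0/16 clear@16
  + 199.200.240.0/20 (H6) depth=20
  + 41.114.114.0/23 (H3) depth=23
  ? 41.114.115.157  path d0:-→d1:-→d2:-→d3:-→d4:-→d5:-→d6:-→d7:-→d8:-→d9:-→d10:-→d11:-→d12:-→d13:-→d14:-→d15:-→d16:-→d17:-→d18:-→d19:-→d20:-→d21:-→d22:-→d23:H3  best=H3
  ? 41.114.114.2  path d0:-→d1:-→d2:-→d3:-→d4:-→d5:-→d6:-→d7:-→d8:-→d9:-→d10:-→d11:-→d12:-→d13:-→d14:-→d15:-→d16:-→d17:-→d18:-→d19:-→d20:-→d21:-→d22:-→d23:H3→d24:-→d25:-  best=H3
  + 199.200.128.0/17 (H3) depth=17
  ? 41.114.114.78  path d0:-→d1:-→d2:-→d3:-→d4:-→d5:-→d6:-→d7:-→d8:-→d9:-→d10:-→d11:-→d12:-→d13:-→d14:-→d15:-→d16:-→d17:-→d18:-→d19:-→d20:-→d21:-→d22:-→d23:H3→d24:-→d25:-→d26:-→d27:-→d28:-→d29:-→d30:-→d31:-→d32:H0  best=H0
  + 41.114.0.0/16 (H5) depth=16
  ? 199.200.139.249  path d0:-→d1:-→d2:-→d3:-→d4:-→d5:-→d6:-→d7:-→d8:-→d9:-→d10:-→d11:-→d12:-→d13:-→d14:-→d15:-→d16:-→d17:H3  best=H3
  ? 41.114.114.78  path d0:-→d1:-→d2:-→d3:-→d4:-→d5:-→d6:-→d7:-→d8:-→d9:-→d10:-→d11:-→d12:-→d13:-→d14:-→d15:-→d16:H5→d17:-→d18:-→d19:-→d20:-→d21:-→d22:-→d23:H3→d24:-→d25:-→d26:-→d27:-→d28:-→d29:-→d30:-→d31:-→d32:H0  best=H0
  + 199.200.247.0/24 (H5) depth=24
  + 125.18.0.0/15 (H0) depth=15
  + 0.0.0.0/0 (H0) depth=0
  + 125.19.52.0/23 (H5) depth=23
  + 125.19.53.70/32 (H0) depth=32
  + 125.0.0.0/11 (H1) depth=11
  ? 186.114.228.86  path d0:H0→d1:-  best=H0
  + 0.0.0.0/0 (H0) depth=0
  ? 41.114.114.78  path d0:H0→d1:-→d2:-→d3:-→d4:-→d5:-→d6:-→d7:-→d8:-→d9:-→d10:-→d11:-→d12:-→d13:-→d14:-→d15:-→d16:H5→d17:-→d18:-→d19:-→d20:-→d21:-→d22:-→d23:H3→d24:-→d25:-→d26:-→d27:-→d28:-→d29:-→d30:-→d31:-→d32:H0  best=H0
  ? 199.200.240.35  path d0:H0→d1:-→d2:-→d3:-→d4:-→d5:-→d6:-→d7:-→d8:-→d9:-→d10:-→d11:-→d12:-→d13:-→d14:-→d15:-→d16:-→d17:H3→d18:-→d19:-→d20:H6→d21:-  best=H6
  ? 41.114.114.1  path d0:H0→d1:-→d2:-→d3:-→d4:-→d5:-→d6:-→d7:-→d8:-→d9:-→d10:-→d11:-→d12:-→d13:-→d14:-→d15:-→d16:H5→d17:-→d18:-→d19:-→d20:-→d21:-→d22:-→d23:H3→d24:-→d25:-  best=H3
  - 199.200.240.0/20 clear@20
  ? 10.93.85.35  path d0:H0→d1:-→d2:-  best=H0
  + 41.114.114.78/31 (H6) depth=31
  ? 41.114.115.108  path d0:H0→d1:-→d2:-→d3:-→d4:-→d5:-→d6:-→d7:-→d8:-→d9:-→d10:-→d11:-→d12:-→d13:-→d14:-→d15:-→d16:H5→d17:-→d18:-→d19:-→d20:-→d21:-→d22:-→d23:H3  best=H3
  ? 199.200.247.37  path d0:H0→d1:-→d2:-→d3:-→d4:-→d5:-→d6:-→d7:-→d8:-→d9:-→d10:-→d11:-→d12:-→d13:-→d14:-→d15:-→d16:-→d17:H3→d18:-→d19:-→d20:-→d21:-→d22:-→d23:-→d24:H5  best=H5
  - 0.0.0.0/0 clear@0
  ? 125.19.52.0  path d0:-→d1:-→d2:-→d3:-→d4:-→d5:-→d6:-→d7:-→d8:-→d9:-→d10:-→d11:H1→d12:-→d13:-→d14:-→d15:H0→d16:-→d17:-→d18:-→d19:-→d20:-→d21:-→d22:-→d23:H5  best=H5
  ? 125.19.52.5  path d0:-→d1:-→d2:-→d3:-→d4:-→d5:-→d6:-→d7:-→d8:-→d9:-→d10:-→d11:H1→d12:-→d13:-→d14:-→d15:H0→d16:-→d17:-→d18:-→d19:-→d20:-→d21:-→d22:-→d23:H5  best=H5
  ? 125.18.2.6  path d0:-→d1:-→d2:-→d3:-→d4:-→d5:-→d6:-→d7:-→d8:-→d9:-→d10:-→d11:H1→d12:-→d13:-→d14:-→d15:H0  best=H0
  + 199.0.0.0/8 (H4) depth=8
  + 32.0.0.0/4 (H4) depth=4
  ? 199.200.128.61  path d0:-→d1:-→d2:-→d3:-→d4:-→d5:-→d6:-→d7:-→d8:H4→d9:-→d10:-→d11:-→d12:-→d13:-→d14:-→d15:-→d16:-→d17:H3  best=H3
  - 199.200.247.0/24 clear@24

== LOOKUPS ==
["H3","H3","H0","H3","H0","H0","H0","H6","H3","H0","H3","H5","H5","H5","H0","H3"]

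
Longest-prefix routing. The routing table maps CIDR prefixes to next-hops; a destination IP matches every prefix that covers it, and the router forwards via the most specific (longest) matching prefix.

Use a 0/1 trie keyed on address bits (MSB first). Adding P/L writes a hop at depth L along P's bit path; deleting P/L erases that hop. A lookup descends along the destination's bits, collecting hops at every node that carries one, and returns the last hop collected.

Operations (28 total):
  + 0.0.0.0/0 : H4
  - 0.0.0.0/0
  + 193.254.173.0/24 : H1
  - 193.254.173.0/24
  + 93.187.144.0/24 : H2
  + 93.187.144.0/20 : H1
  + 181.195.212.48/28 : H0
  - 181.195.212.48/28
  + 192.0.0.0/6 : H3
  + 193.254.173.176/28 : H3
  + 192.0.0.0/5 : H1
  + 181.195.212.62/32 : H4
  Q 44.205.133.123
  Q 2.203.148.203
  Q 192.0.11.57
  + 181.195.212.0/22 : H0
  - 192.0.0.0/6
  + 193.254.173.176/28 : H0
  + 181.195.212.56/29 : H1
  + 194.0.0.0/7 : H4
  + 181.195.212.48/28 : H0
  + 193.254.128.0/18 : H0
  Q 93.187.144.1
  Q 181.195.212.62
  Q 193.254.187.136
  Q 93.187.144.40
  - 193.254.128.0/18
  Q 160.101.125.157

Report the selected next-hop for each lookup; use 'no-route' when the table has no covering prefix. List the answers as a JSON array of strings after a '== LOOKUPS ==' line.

Process each operation:
  add 0.0.0.0/0 -> H4 at depth 0
  del 0.0.0.0/0 (clear depth 0)
  add 193.254.173.0/24 -> H1 at depth 24
  del 193.254.173.0/24 (clear depth 24)
  add 93.187.144.0/24 -> H2 at depth 24
  add 93.187.144.0/20 -> H1 at depth 20
  add 181.195.212.48/28 -> H0 at depth 28
  del 181.195.212.48/28 (clear depth 28)
  add 192.0.0.0/6 -> H3 at depth 6
  add 193.254.173.176/28 -> H3 at depth 28
  add 192.0.0.0/5 -> H1 at depth 5
  add 181.195.212.62/32 -> H4 at depth 32
  ? 44.205.133.123  path d0:-→d1:-  best=no-route
  ? 2.203.148.203  path d0:-→d1:-  best=no-route
  ? 192.0.11.57  path d0:-→d1:-→d2:-→d3:-→d4:-→d5:H1→d6:H3→d7:-  best=H3
  add 181.195.212.0/22 -> H0 at depth 22
  del 192.0.0.0/6 (clear depth 6)
  add 193.254.173.176/28 -> H0 at depth 28
  add 181.195.212.56/29 -> H1 at depth 29
  add 194.0.0.0/7 -> H4 at depth 7
  add 181.195.212.48/28 -> H0 at depth 28
  add 193.254.128.0/18 -> H0 at depth 18
  ? 93.187.144.1  path d0:-→d1:-→d2:-→d3:-→d4:-→d5:-→d6:-→d7:-→d8:-→d9:-→d10:-→d11:-→d12:-→d13:-→d14:-→d15:-→d16:-→d17:-→d18:-→d19:-→d20:H1→d21:-→d22:-→d23:-→d24:H2  best=H2
  ? 181.195.212.62  path d0:-→d1:-→d2:-→d3:-→d4:-→d5:-→d6:-→d7:-→d8:-→d9:-→d10:-→d11:-→d12:-→d13:-→d14:-→d15:-→d16:-→d17:-→d18:-→d19:-→d20:-→d21:-→d22:H0→d23:-→d24:-→d25:-→d26:-→d27:-→d28:H0→d29:H1→d30:-→d31:-→d32:H4  best=H4
  ? 193.254.187.136  path d0:-→d1:-→d2:-→d3:-→d4:-→d5:H1→d6:-→d7:-→d8:-→d9:-→d10:-→d11:-→d12:-→d13:-→d14:-→d15:-→d16:-→d17:-→d18:H0→d19:-  best=H0
  ? 93.187.144.40  path d0:-→d1:-→d2:-→d3:-→d4:-→d5:-→d6:-→d7:-→d8:-→d9:-→d10:-→d11:-→d12:-→d13:-→d14:-→d15:-→d16:-→d17:-→d18:-→d19:-→d20:H1→d21:-→d22:-→d23:-→d24:H2  best=H2
  del 193.254.128.0/18 (clear depth 18)
  ? 160.101.125.157  path d0:-→d1:-→d2:-→d3:-  best=no-route

== LOOKUPS ==
["no-route","no-route","H3","H2","H4","H0","H2","no-route"]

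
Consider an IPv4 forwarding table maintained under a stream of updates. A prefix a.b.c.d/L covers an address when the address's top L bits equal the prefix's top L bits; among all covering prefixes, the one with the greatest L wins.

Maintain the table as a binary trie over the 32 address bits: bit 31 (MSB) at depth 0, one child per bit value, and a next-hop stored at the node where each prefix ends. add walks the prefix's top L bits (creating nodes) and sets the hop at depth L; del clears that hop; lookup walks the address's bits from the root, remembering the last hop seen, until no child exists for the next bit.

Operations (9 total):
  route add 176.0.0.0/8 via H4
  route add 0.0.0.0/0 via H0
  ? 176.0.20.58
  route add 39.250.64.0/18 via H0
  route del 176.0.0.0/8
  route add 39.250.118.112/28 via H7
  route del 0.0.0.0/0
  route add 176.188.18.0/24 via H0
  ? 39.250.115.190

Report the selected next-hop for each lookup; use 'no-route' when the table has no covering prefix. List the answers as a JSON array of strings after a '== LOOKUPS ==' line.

Trace:
  add 176.0.0.0/8 -> H4 at depth 8
  add 0.0.0.0/0 -> H0 at depth 0
  ? 176.0.20.58  path d0:H0→d1:-→d2:-→d3:-→d4:-→d5:-→d6:-→d7:-→d8:H4  best=H4
  add 39.250.64.0/18 -> H0 at depth 18
  del 176.0.0.0/8 (clear depth 8)
  add 39.250.118.112/28 -> H7 at depth 28
  del 0.0.0.0/0 (clear depth 0)
  add 176.188.18.0/24 -> H0 at depth 24
  ? 39.250.115.190  path d0:-→d1:-→d2:-→d3:-→d4:-→d5:-→d6:-→d7:-→d8:-→d9:-→d10:-→d11:-→d12:-→d13:-→d14:-→d15:-→d16:-→d17:-→d18:H0→d19:-→d20:-→d21:-  best=H0

== LOOKUPS ==
["H4","H0"]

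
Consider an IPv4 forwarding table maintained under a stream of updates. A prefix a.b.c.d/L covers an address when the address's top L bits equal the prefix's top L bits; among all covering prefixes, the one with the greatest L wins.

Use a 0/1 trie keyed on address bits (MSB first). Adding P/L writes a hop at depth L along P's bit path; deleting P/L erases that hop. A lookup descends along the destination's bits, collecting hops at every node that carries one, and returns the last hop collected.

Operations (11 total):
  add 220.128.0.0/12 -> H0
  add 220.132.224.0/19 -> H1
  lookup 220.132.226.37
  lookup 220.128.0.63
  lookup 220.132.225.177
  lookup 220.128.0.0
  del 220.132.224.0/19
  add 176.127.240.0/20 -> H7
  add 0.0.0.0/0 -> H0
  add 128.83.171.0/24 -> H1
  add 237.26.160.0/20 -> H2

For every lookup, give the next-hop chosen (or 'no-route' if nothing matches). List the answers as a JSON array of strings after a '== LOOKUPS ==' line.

Apply in order:
  add 220.128.0.0/12 -> H0 at depth 12
  add 220.132.224.0/19 -> H1 at depth 19
  ? 220.132.226.37  path d0:-→d1:-→d2:-→d3:-→d4:-→d5:-→d6:-→d7:-→d8:-→d9:-→d10:-→d11:-→d12:H0→d13:-→d14:-→d15:-→d16:-→d17:-→d18:-→d19:H1  best=H1
  ? 220.128.0.63  path d0:-→d1:-→d2:-→d3:-→d4:-→d5:-→d6:-→d7:-→d8:-→d9:-→d10:-→d11:-→d12:H0→d13:-  best=H0
  ? 220.132.225.177  path d0:-→d1:-→d2:-→d3:-→d4:-→d5:-→d6:-→d7:-→d8:-→d9:-→d10:-→d11:-→d12:H0→d13:-→d14:-→d15:-→d16:-→d17:-→d18:-→d19:H1  best=H1
  ? 220.128.0.0  path d0:-→d1:-→d2:-→d3:-→d4:-→d5:-→d6:-→d7:-→d8:-→d9:-→d10:-→d11:-→d12:H0→d13:-  best=H0
  del 220.132.224.0/19 (clear depth 19)
  add 176.127.240.0/20 -> H7 at depth 20
  add 0.0.0.0/0 -> H0 at depth 0
  add 128.83.171.0/24 -> H1 at depth 24
  add 237.26.160.0/20 -> H2 at depth 20

== LOOKUPS ==
["H1","H0","H1","H0"]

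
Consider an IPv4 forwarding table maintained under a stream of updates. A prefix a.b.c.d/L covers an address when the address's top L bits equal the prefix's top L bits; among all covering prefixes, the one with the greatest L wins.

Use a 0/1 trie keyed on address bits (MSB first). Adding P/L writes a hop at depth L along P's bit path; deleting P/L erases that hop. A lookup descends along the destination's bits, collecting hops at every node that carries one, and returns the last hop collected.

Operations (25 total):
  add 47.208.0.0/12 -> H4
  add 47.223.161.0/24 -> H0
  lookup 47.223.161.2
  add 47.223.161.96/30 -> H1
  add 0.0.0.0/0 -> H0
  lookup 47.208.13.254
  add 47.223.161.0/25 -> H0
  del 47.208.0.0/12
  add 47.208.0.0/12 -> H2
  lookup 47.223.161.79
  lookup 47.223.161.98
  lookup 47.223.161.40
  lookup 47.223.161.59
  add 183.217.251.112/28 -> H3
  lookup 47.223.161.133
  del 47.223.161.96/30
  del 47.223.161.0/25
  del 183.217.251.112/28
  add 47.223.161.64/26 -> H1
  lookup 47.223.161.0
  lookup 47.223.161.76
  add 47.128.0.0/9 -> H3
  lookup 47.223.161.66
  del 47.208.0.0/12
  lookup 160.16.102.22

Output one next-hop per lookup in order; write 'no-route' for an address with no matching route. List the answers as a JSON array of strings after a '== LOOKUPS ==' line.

Process each operation:
  + 47.208.0.0/12 (H4) depth=12
  + 47.223.161.0/24 (H0) depth=24
  Q 47.223.161.2: descend 001011111101111110100001 ; hops seen [H4,H0] ; pick H0
  + 47.223.161.96/30 (H1) depth=30
  + 0.0.0.0/0 (H0) depth=0
  Q 47.208.13.254: descend 001011111101 ; hops seen [H0,H4] ; pick H4
  + 47.223.161.0/25 (H0) depth=25
  del 47.208.0.0/12 (clear depth 12)
  + 47.208.0.0/12 (H2) depth=12
  Q 47.223.161.79: descend 00101111110111111010000101 ; hops seen [H0,H2,H0,H0] ; pick H0
  Q 47.223.161.98: descend 001011111101111110100001011000 ; hops seen [H0,H2,H0,H0,H1] ; pick H1
  Q 47.223.161.40: descend 0010111111011111101000010 ; hops seen [H0,H2,H0,H0] ; pick H0
  Q 47.223.161.59: descend 0010111111011111101000010 ; hops seen [H0,H2,H0,H0] ; pick H0
  + 183.217.251.112/28 (H3) depth=28
  Q 47.223.161.133: descend 001011111101111110100001 ; hops seen [H0,H2,H0] ; pick H0
  del 47.223.161.96/30 (clear depth 30)
  del 47.223.161.0/25 (clear depth 25)
  del 183.217.251.112/28 (clear depth 28)
  + 47.223.161.64/26 (H1) depth=26
  Q 47.223.161.0: descend 0010111111011111101000010 ; hops seen [H0,H2,H0] ; pick H0
  Q 47.223.161.76: descend 00101111110111111010000101 ; hops seen [H0,H2,H0,H1] ; pick H1
  + 47.128.0.0/9 (H3) depth=9
  Q 47.223.161.66: descend 00101111110111111010000101 ; hops seen [H0,H3,H2,H0,H1] ; pick H1
  del 47.208.0.0/12 (clear depth 12)
  Q 160.16.102.22: descend 101 ; hops seen [H0] ; pick H0

== LOOKUPS ==
["H0","H4","H0","H1","H0","H0","H0","H0","H1","H1","H0"]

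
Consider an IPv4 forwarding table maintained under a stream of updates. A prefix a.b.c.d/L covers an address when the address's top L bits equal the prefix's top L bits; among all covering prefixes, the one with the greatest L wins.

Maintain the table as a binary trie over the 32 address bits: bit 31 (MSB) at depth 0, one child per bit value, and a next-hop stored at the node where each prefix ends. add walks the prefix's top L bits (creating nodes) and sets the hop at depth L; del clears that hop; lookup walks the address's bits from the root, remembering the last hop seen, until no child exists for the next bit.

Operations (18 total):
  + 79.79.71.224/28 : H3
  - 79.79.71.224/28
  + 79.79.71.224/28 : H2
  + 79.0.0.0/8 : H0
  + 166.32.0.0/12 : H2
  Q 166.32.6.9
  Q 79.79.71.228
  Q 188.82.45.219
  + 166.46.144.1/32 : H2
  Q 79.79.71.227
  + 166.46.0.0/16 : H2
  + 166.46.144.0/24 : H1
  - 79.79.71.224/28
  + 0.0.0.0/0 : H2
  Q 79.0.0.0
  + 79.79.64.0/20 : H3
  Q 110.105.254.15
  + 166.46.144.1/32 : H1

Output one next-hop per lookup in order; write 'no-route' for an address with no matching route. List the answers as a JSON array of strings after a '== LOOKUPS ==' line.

Trace:
  add 79.79.71.224/28 -> H3 at depth 28
  del 79.79.71.224/28 (clear depth 28)
  add 79.79.71.224/28 -> H2 at depth 28
  add 79.0.0.0/8 -> H0 at depth 8
  add 166.32.0.0/12 -> H2 at depth 12
  Q 166.32.6.9: descend 101001100010 ; hops seen [H2] ; pick H2
  Q 79.79.71.228: descend 0100111101001111010001111110 ; hops seen [H0,H2] ; pick H2
  Q 188.82.45.219: descend 101 ; hops seen [∅] ; pick no-route
  add 166.46.144.1/32 -> H2 at depth 32
  Q 79.79.71.227: descend 0100111101001111010001111110 ; hops seen [H0,H2] ; pick H2
  add 166.46.0.0/16 -> H2 at depth 16
  add 166.46.144.0/24 -> H1 at depth 24
  del 79.79.71.224/28 (clear depth 28)
  add 0.0.0.0/0 -> H2 at depth 0
  Q 79.0.0.0: descend 010011110 ; hops seen [H2,H0] ; pick H0
  add 79.79.64.0/20 -> H3 at depth 20
  Q 110.105.254.15: descend 01 ; hops seen [H2] ; pick H2
  add 166.46.144.1/32 -> H1 at depth 32

== LOOKUPS ==
["H2","H2","no-route","H2","H0","H2"]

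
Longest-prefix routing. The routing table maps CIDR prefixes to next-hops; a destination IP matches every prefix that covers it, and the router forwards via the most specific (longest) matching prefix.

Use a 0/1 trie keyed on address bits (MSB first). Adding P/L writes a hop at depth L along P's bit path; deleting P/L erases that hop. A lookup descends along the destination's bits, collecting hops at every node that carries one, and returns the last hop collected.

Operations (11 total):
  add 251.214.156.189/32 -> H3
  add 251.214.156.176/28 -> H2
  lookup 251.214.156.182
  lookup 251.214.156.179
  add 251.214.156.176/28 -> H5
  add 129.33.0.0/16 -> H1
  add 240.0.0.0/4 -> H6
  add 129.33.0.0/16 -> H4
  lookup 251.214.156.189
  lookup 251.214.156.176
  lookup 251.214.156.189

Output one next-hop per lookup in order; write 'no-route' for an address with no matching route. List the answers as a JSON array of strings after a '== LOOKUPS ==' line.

Process each operation:
  + 251.214.156.189/32 (H3) depth=32
  + 251.214.156.176/28 (H2) depth=28
  ? 251.214.156.182  path d0:-→d1:-→d2:-→d3:-→d4:-→d5:-→d6:-→d7:-→d8:-→d9:-→d10:-→d11:-→d12:-→d13:-→d14:-→d15:-→d16:-→d17:-→d18:-→d19:-→d20:-→d21:-→d22:-→d23:-→d24:-→d25:-→d26:-→d27:-→d28:H2  best=H2
  ? 251.214.156.179  path d0:-→d1:-→d2:-→d3:-→d4:-→d5:-→d6:-→d7:-→d8:-→d9:-→d10:-→d11:-→d12:-→d13:-→d14:-→d15:-→d16:-→d17:-→d18:-→d19:-→d20:-→d21:-→d22:-→d23:-→d24:-→d25:-→d26:-→d27:-→d28:H2  best=H2
  + 251.214.156.176/28 (H5) depth=28
  + 129.33.0.0/16 (H1) depth=16
  + 240.0.0.0/4 (H6) depth=4
  + 129.33.0.0/16 (H4) depth=16
  ? 251.214.156.189  path d0:-→d1:-→d2:-→d3:-→d4:H6→d5:-→d6:-→d7:-→d8:-→d9:-→d10:-→d11:-→d12:-→d13:-→d14:-→d15:-→d16:-→d17:-→d18:-→d19:-→d20:-→d21:-→d22:-→d23:-→d24:-→d25:-→d26:-→d27:-→d28:H5→d29:-→d30:-→d31:-→d32:H3  best=H3
  ? 251.214.156.176  path d0:-→d1:-→d2:-→d3:-→d4:H6→d5:-→d6:-→d7:-→d8:-→d9:-→d10:-→d11:-→d12:-→d13:-→d14:-→d15:-→d16:-→d17:-→d18:-→d19:-→d20:-→d21:-→d22:-→d23:-→d24:-→d25:-→d26:-→d27:-→d28:H5  best=H5
  ? 251.214.156.189  path d0:-→d1:-→d2:-→d3:-→d4:H6→d5:-→d6:-→d7:-→d8:-→d9:-→d10:-→d11:-→d12:-→d13:-→d14:-→d15:-→d16:-→d17:-→d18:-→d19:-→d20:-→d21:-→d22:-→d23:-→d24:-→d25:-→d26:-→d27:-→d28:H5→d29:-→d30:-→d31:-→d32:H3  best=H3

== LOOKUPS ==
["H2","H2","H3","H5","H3"]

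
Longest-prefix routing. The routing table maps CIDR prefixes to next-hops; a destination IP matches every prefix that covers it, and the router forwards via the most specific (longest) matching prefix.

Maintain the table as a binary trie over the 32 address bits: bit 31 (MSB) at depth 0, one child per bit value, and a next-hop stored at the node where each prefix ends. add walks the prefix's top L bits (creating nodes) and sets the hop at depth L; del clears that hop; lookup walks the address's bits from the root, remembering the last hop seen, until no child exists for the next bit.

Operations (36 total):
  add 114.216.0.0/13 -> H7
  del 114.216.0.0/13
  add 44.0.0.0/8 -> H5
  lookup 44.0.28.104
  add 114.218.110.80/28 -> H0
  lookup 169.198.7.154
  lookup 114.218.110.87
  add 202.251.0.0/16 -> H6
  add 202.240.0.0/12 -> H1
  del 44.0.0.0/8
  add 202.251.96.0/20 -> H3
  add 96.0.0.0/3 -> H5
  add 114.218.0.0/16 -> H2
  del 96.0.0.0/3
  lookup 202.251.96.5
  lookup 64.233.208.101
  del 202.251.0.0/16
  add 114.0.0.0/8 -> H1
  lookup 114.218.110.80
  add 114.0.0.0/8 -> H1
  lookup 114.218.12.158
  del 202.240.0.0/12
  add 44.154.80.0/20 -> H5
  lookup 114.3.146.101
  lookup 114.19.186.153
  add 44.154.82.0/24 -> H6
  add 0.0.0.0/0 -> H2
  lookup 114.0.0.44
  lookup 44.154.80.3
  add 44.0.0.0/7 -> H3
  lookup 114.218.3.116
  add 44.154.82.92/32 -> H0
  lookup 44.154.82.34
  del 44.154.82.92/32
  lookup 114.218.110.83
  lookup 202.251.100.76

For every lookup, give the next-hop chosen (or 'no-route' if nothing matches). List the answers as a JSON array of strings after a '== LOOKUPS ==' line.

Apply in order:
  add 114.216.0.0/13 -> H7 at depth 13
  del 114.216.0.0/13 (clear depth 13)
  add 44.0.0.0/8 -> H5 at depth 8
  ? 44.0.28.104  path d0:-→d1:-→d2:-→d3:-→d4:-→d5:-→d6:-→d7:-→d8:H5  best=H5
  add 114.218.110.80/28 -> H0 at depth 28
  ? 169.198.7.154  path d0:-  best=no-route
  ? 114.218.110.87  path d0:-→d1:-→d2:-→d3:-→d4:-→d5:-→d6:-→d7:-→d8:-→d9:-→d10:-→d11:-→d12:-→d13:-→d14:-→d15:-→d16:-→d17:-→d18:-→d19:-→d20:-→d21:-→d22:-→d23:-→d24:-→d25:-→d26:-→d27:-→d28:H0  best=H0
  add 202.251.0.0/16 -> H6 at depth 16
  add 202.240.0.0/12 -> H1 at depth 12
  del 44.0.0.0/8 (clear depth 8)
  add 202.251.96.0/20 -> H3 at depth 20
  add 96.0.0.0/3 -> H5 at depth 3
  add 114.218.0.0/16 -> H2 at depth 16
  del 96.0.0.0/3 (clear depth 3)
  ? 202.251.96.5  path d0:-→d1:-→d2:-→d3:-→d4:-→d5:-→d6:-→d7:-→d8:-→d9:-→d10:-→d11:-→d12:H1→d13:-→d14:-→d15:-→d16:H6→d17:-→d18:-→d19:-→d20:H3  best=H3
  ? 64.233.208.101  path d0:-→d1:-→d2:-  best=no-route
  del 202.251.0.0/16 (clear depth 16)
  add 114.0.0.0/8 -> H1 at depth 8
  ? 114.218.110.80  path d0:-→d1:-→d2:-→d3:-→d4:-→d5:-→d6:-→d7:-→d8:H1→d9:-→d10:-→d11:-→d12:-→d13:-→d14:-→d15:-→d16:H2→d17:-→d18:-→d19:-→d20:-→d21:-→d22:-→d23:-→d24:-→d25:-→d26:-→d27:-→d28:H0  best=H0
  add 114.0.0.0/8 -> H1 at depth 8
  ? 114.218.12.158  path d0:-→d1:-→d2:-→d3:-→d4:-→d5:-→d6:-→d7:-→d8:H1→d9:-→d10:-→d11:-→d12:-→d13:-→d14:-→d15:-→d16:H2→d17:-  best=H2
  del 202.240.0.0/12 (clear depth 12)
  add 44.154.80.0/20 -> H5 at depth 20
  ? 114.3.146.101  path d0:-→d1:-→d2:-→d3:-→d4:-→d5:-→d6:-→d7:-→d8:H1  best=H1
  ? 114.19.186.153  path d0:-→d1:-→d2:-→d3:-→d4:-→d5:-→d6:-→d7:-→d8:H1  best=H1
  add 44.154.82.0/24 -> H6 at depth 24
  add 0.0.0.0/0 -> H2 at depth 0
  ? 114.0.0.44  path d0:H2→d1:-→d2:-→d3:-→d4:-→d5:-→d6:-→d7:-→d8:H1  best=H1
  ? 44.154.80.3  path d0:H2→d1:-→d2:-→d3:-→d4:-→d5:-→d6:-→d7:-→d8:-→d9:-→d10:-→d11:-→d12:-→d13:-→d14:-→d15:-→d16:-→d17:-→d18:-→d19:-→d20:H5→d21:-→d22:-  best=H5
  add 44.0.0.0/7 -> H3 at depth 7
  ? 114.218.3.116  path d0:H2→d1:-→d2:-→d3:-→d4:-→d5:-→d6:-→d7:-→d8:H1→d9:-→d10:-→d11:-→d12:-→d13:-→d14:-→d15:-→d16:H2→d17:-  best=H2
  add 44.154.82.92/32 -> H0 at depth 32
  ? 44.154.82.34  path d0:H2→d1:-→d2:-→d3:-→d4:-→d5:-→d6:-→d7:H3→d8:-→d9:-→d10:-→d11:-→d12:-→d13:-→d14:-→d15:-→d16:-→d17:-→d18:-→d19:-→d20:H5→d21:-→d22:-→d23:-→d24:H6→d25:-  best=H6
  del 44.154.82.92/32 (clear depth 32)
  ? 114.218.110.83  path d0:H2→d1:-→d2:-→d3:-→d4:-→d5:-→d6:-→d7:-→d8:H1→d9:-→d10:-→d11:-→d12:-→d13:-→d14:-→d15:-→d16:H2→d17:-→d18:-→d19:-→d20:-→d21:-→d22:-→d23:-→d24:-→d25:-→d26:-→d27:-→d28:H0  best=H0
  ? 202.251.100.76  path d0:H2→d1:-→d2:-→d3:-→d4:-→d5:-→d6:-→d7:-→d8:-→d9:-→d10:-→d11:-→d12:-→d13:-→d14:-→d15:-→d16:-→d17:-→d18:-→d19:-→d20:H3  best=H3

== LOOKUPS ==
["H5","no-route","H0","H3","no-route","H0","H2","H1","H1","H1","H5","H2","H6","H0","H3"]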